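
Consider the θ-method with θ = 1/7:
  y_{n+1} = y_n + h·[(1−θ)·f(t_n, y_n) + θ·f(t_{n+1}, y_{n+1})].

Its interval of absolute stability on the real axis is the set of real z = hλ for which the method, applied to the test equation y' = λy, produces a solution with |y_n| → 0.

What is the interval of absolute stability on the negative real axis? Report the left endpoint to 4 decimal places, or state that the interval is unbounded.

With y'=λy (z=hλ):
  y_{n+1} = y_n + z·[6/7·y_n + 1/7·y_{n+1}] ⇒ (1 − 1/7z)y_{n+1} = (1 + 6/7z)y_n
  R(z) = (1 + 6/7z)/(1 − 1/7z).

Find x<0 with |R(x)|<1.
x=-1.8: |R|=0.4318
R=−1: 1+6/7x = −1+1/7x ⇒ -5/7x=2 ⇒ x=2/(-5/7)=-2.8000
Confirm numerically:
  x=-1.790: |R|=0.42548 <1
  x=-1.593: |R|=0.29768 <1
  x=-1.530: |R|=0.25557 <1
  x=-1.399: |R|=0.16597 <1
  x=-3.387: |R|=1.28256 >1
  x=-2.838: |R|=1.01931 >1
Stable set (-2.8000, 0).

(-2.8000, 0).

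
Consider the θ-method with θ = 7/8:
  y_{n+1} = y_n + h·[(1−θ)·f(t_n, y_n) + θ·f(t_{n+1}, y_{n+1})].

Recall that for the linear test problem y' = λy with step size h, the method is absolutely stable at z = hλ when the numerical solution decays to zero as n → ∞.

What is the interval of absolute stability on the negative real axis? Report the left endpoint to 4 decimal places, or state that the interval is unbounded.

Set f=λy, z=hλ:
  y_{n+1} = y_n + z·[1/8·y_n + 7/8·y_{n+1}] ⇒ (1 − 7/8z)y_{n+1} = (1 + 1/8z)y_n
  so R(z) = (1 + 1/8z)/(1 − 7/8z).

Need |R(x)|<1, x<0.
x=-1.17: |R|=0.4219
x=-2: |R|=0.2727
x=-10: |R|=0.0256
x=-100: |R|=0.1299
θ=7/8≥1/2 ⇒ |1+1/8x|<|1−7/8x| ∀x<0 ⇒ stable on all of ℝ⁻.

unbounded; (−∞, 0).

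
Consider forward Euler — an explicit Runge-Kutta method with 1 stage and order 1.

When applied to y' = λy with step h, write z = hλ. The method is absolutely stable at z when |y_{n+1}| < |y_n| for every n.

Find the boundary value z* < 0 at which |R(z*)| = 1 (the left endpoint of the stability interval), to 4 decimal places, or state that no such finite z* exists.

left endpoint -2.0000.

Test eqn y'=λy, z=hλ:
  order 1, 1-stage ⇒ R(z)=1+z
  (e.g. R(-0.6)=0.40000, |R|=0.40000)

Boundary: |R(x)|=1, x<0.
x=-0.6: |R|=0.4000
|R(-2.38)|=1.3800 |R(-2.01)|=1.0100 |R(-1.5)|=0.5000
Bisect:
  x_lo=-2.4696 |R|=1.4696  x_hi=-0.2397 |R|=0.7603
  mid=-1.35464 |R|=0.35464 →hi
  mid=-1.91212 |R|=0.91212 →hi
  mid=-2.19086 |R|=1.19086 →lo
  mid=-2.05149 |R|=1.05149 →lo
  mid=-1.98180 |R|=0.98180 →hi
  mid=-2.01665 |R|=1.01665 →lo
  mid=-1.99923 |R|=0.99923 →hi
  mid=-2.00794 |R|=1.00794 →lo
  ...
  [-2.00004,-1.99991] ⇒ x*=-2.0000
So |R|<1 on (-2.0000, 0).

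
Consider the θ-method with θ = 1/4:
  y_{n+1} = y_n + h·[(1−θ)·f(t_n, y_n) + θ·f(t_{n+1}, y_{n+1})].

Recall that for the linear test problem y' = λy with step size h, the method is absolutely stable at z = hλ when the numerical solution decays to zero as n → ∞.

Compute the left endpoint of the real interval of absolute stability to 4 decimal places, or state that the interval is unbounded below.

With y'=λy (z=hλ):
  y_{n+1} = y_n + z·[3/4·y_n + 1/4·y_{n+1}] ⇒ (1 − 1/4z)y_{n+1} = (1 + 3/4z)y_n
  so R(z) = (1 + 3/4z)/(1 − 1/4z).

Solve |R(x)|<1 on ℝ⁻.
x=-0.37: |R|=0.6613
R=−1: 1+3/4x = −1+1/4x ⇒ -1/2x=2 ⇒ x=2/(-1/2)=-4.0000
Confirm numerically:
  x=-2.994: |R|=0.71232 <1
  x=-2.888: |R|=0.67712 <1
  x=-2.624: |R|=0.58454 <1
  x=-4.164: |R|=1.04018 >1
  x=-4.070: |R|=1.01735 >1
So |R|<1 on (-4.0000, 0).

left endpoint -4.0000.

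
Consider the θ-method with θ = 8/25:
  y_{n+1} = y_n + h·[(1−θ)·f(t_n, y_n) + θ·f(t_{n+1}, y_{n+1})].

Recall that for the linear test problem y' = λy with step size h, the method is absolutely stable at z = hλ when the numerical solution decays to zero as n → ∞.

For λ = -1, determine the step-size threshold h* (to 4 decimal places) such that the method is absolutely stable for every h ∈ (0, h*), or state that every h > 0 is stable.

On y'=λy, z=hλ:
  y_{n+1} = y_n + z·[17/25·y_n + 8/25·y_{n+1}] ⇒ (1 − 8/25z)y_{n+1} = (1 + 17/25z)y_n
  ⇒ R(z) = (1 + 17/25z)/(1 − 8/25z).

Solve |R(x)|<1 on ℝ⁻.
x=-0.31: |R|=0.7180
R=−1: 1+17/25x = −1+8/25x ⇒ -9/25x=2 ⇒ x=2/(-9/25)=-5.5556
Confirm numerically:
  x=-5.482: |R|=0.99039 <1
  x=-5.435: |R|=0.98416 <1
  x=-5.296: |R|=0.96532 <1
  x=-2.941: |R|=0.51510 <1
  x=-5.829: |R|=1.03436 >1
  x=-5.774: |R|=1.02762 >1
  x=-5.711: |R|=1.01979 >1
Interval (-5.5556, 0).

(-5.5556,0); λ=-1 ⇒ h* = (50/9)/1 = 5.5556.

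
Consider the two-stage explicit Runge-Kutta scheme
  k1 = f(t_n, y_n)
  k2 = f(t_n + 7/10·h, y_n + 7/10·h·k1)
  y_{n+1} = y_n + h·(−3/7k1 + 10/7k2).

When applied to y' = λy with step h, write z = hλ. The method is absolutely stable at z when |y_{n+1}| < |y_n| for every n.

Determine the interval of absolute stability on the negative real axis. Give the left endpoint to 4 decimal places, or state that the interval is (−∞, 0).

Test eqn y'=λy, z=hλ:
  k1=λy_n ⇒ h·k1=z·y_n;  k2=λ(1+7/10z)y_n ⇒ h·k2=z(1+7/10z)y_n
  y_{n+1}/y_n = 1 − 3/7z + 10/7z(1+7/10z) = 1 + z + z²
  R(z) = 1 + z + z².

Find x<0 with |R(x)|<1.
x=-1.03: |R|=1.0309
R=1: x+1x²=0 ⇒ x=−1=-1.0000; min R=1−1/(4·1)=0.7500>−1
Confirm numerically:
  x=-0.954: |R|=0.95612 <1
  x=-0.645: |R|=0.77103 <1
  x=-0.472: |R|=0.75078 <1
  x=-1.518: |R|=1.78632 >1
  x=-1.472: |R|=1.69478 >1
  x=-1.043: |R|=1.04485 >1
So |R|<1 on (-1.0000, 0).

z∈(-1.0000,0).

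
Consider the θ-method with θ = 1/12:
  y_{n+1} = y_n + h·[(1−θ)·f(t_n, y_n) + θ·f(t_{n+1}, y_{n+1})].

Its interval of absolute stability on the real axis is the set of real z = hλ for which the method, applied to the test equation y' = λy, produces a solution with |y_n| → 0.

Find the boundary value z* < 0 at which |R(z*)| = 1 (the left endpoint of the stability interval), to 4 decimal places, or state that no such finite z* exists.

left endpoint -2.4000.

On y'=λy, z=hλ:
  y_{n+1} = y_n + z·[11/12·y_n + 1/12·y_{n+1}] ⇒ (1 − 1/12z)y_{n+1} = (1 + 11/12z)y_n
  ⇒ R(z) = (1 + 11/12z)/(1 − 1/12z).

Need |R(x)|<1, x<0.
x=-0.34: |R|=0.6694
R=−1: 1+11/12x = −1+1/12x ⇒ -5/6x=2 ⇒ x=2/(-5/6)=-2.4000
Confirm numerically:
  x=-1.799: |R|=0.56446 <1
  x=-1.413: |R|=0.26415 <1
  x=-1.283: |R|=0.15908 <1
  x=-2.649: |R|=1.16998 >1
  x=-2.634: |R|=1.15990 >1
  x=-2.538: |R|=1.09492 >1
So |R|<1 on (-2.4000, 0).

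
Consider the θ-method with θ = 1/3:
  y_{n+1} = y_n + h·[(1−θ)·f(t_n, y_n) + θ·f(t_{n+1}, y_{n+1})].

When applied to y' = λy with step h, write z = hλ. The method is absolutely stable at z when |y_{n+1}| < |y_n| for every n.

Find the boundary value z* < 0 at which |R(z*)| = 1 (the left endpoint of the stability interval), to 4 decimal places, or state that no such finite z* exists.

left endpoint -6.0000.

On y'=λy, z=hλ:
  y_{n+1} = y_n + z·[2/3·y_n + 1/3·y_{n+1}] ⇒ (1 − 1/3z)y_{n+1} = (1 + 2/3z)y_n
  so R(z) = (1 + 2/3z)/(1 − 1/3z).

Find x<0 with |R(x)|<1.
x=-0.72: |R|=0.4194
R=−1: 1+2/3x = −1+1/3x ⇒ -1/3x=2 ⇒ x=2/(-1/3)=-6.0000
Confirm numerically:
  x=-4.759: |R|=0.84006 <1
  x=-4.507: |R|=0.80112 <1
  x=-2.616: |R|=0.39744 <1
  x=-6.334: |R|=1.03578 >1
  x=-6.103: |R|=1.01131 >1
  x=-6.097: |R|=1.01066 >1
So |R|<1 on (-6.0000, 0).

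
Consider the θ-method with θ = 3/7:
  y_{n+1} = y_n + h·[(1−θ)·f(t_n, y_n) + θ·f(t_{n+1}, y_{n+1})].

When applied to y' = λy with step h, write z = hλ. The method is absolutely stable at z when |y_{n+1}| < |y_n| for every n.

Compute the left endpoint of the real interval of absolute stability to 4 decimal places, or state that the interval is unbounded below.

With y'=λy (z=hλ):
  y_{n+1} = y_n + z·[4/7·y_n + 3/7·y_{n+1}] ⇒ (1 − 3/7z)y_{n+1} = (1 + 4/7z)y_n
  ⇒ R(z) = (1 + 4/7z)/(1 − 3/7z).

Boundary: |R(x)|=1, x<0.
x=-1.61: |R|=0.0473
R=−1: 1+4/7x = −1+3/7x ⇒ -1/7x=2 ⇒ x=2/(-1/7)=-14.0000
Confirm numerically:
  x=-12.568: |R|=0.96797 <1
  x=-12.304: |R|=0.96138 <1
  x=-8.698: |R|=0.83979 <1
  x=-8.403: |R|=0.82623 <1
  x=-14.543: |R|=1.01073 >1
  x=-14.097: |R|=1.00197 >1
So |R|<1 on (-14.0000, 0).

left endpoint -14.0000.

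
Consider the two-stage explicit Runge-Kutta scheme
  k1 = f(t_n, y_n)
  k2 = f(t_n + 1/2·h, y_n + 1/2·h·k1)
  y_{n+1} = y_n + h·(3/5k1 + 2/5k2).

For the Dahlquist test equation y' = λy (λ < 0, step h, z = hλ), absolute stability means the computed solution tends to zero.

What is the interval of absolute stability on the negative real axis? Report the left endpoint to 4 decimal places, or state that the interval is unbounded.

z∈(-5.0000,0).

With y'=λy (z=hλ):
  k1=λy_n ⇒ h·k1=z·y_n;  k2=λ(1+1/2z)y_n ⇒ h·k2=z(1+1/2z)y_n
  y_{n+1}/y_n = 1 + 3/5z + 2/5z(1+1/2z) = 1 + z + 1/5z²
  so R(z) = 1 + z + 1/5z².

Find x<0 with |R(x)|<1.
x=-0.63: |R|=0.4494
R=1: x+1/5x²=0 ⇒ x=−5=-5.0000; min R=1−1/(4·1/5)=-0.2500>−1
Confirm numerically:
  x=-4.403: |R|=0.47428 <1
  x=-3.368: |R|=0.09932 <1
  x=-3.152: |R|=0.16498 <1
  x=-5.470: |R|=1.51418 >1
  x=-5.447: |R|=1.48696 >1
Interval (-5.0000, 0).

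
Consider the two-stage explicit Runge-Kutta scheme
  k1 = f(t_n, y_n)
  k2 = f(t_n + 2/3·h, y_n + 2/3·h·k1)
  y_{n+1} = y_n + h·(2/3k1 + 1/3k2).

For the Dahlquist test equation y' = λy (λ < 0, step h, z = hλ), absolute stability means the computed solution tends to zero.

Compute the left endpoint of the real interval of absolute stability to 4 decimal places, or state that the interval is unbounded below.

On y'=λy, z=hλ:
  k1=λy_n ⇒ h·k1=z·y_n;  k2=λ(1+2/3z)y_n ⇒ h·k2=z(1+2/3z)y_n
  y_{n+1}/y_n = 1 + 2/3z + 1/3z(1+2/3z) = 1 + z + 2/9z²
  so R(z) = 1 + z + 2/9z².

Solve |R(x)|<1 on ℝ⁻.
x=-0.87: |R|=0.2982
R=1: x+2/9x²=0 ⇒ x=−9/2=-4.5000; min R=1−1/(4·2/9)=-0.1250>−1
Confirm numerically:
  x=-3.548: |R|=0.24940 <1
  x=-3.052: |R|=0.01793 <1
  x=-3.004: |R|=0.00134 <1
  x=-2.731: |R|=0.07359 <1
  x=-4.859: |R|=1.38764 >1
  x=-4.632: |R|=1.13587 >1
So |R|<1 on (-4.5000, 0).

left endpoint -4.5000.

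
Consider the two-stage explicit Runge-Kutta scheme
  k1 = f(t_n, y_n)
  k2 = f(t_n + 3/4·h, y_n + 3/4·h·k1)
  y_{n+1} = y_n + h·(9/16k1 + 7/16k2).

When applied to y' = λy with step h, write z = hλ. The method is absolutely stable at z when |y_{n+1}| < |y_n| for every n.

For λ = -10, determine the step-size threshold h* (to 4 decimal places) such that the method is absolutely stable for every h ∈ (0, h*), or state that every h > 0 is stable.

(-3.0476,0); λ=-10 ⇒ h* = (64/21)/10 = 0.3048.

With y'=λy (z=hλ):
  k1=λy_n ⇒ h·k1=z·y_n;  k2=λ(1+3/4z)y_n ⇒ h·k2=z(1+3/4z)y_n
  y_{n+1}/y_n = 1 + 9/16z + 7/16z(1+3/4z) = 1 + z + 21/64z²
  so R(z) = 1 + z + 21/64z².

Find x<0 with |R(x)|<1.
x=-0.76: |R|=0.4295
R=1: x+21/64x²=0 ⇒ x=−64/21=-3.0476; min R=1−1/(4·21/64)=0.2381>−1
Confirm numerically:
  x=-2.274: |R|=0.42276 <1
  x=-2.053: |R|=0.32998 <1
  x=-1.596: |R|=0.23981 <1
  x=-3.310: |R|=1.28497 >1
  x=-3.269: |R|=1.23746 >1
  x=-3.132: |R|=1.08672 >1
So |R|<1 on (-3.0476, 0).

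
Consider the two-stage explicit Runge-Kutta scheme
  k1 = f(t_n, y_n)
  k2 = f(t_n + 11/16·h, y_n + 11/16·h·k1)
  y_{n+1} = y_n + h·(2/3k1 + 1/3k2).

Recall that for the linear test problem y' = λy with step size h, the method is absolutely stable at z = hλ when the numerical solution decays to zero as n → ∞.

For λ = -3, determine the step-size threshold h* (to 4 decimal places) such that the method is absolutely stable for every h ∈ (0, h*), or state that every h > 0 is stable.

(-4.3636,0); λ=-3 ⇒ h* = (48/11)/3 = 1.4545.

With y'=λy (z=hλ):
  k1=λy_n ⇒ h·k1=z·y_n;  k2=λ(1+11/16z)y_n ⇒ h·k2=z(1+11/16z)y_n
  y_{n+1}/y_n = 1 + 2/3z + 1/3z(1+11/16z) = 1 + z + 11/48z²
  ⇒ R(z) = 1 + z + 11/48z².

Solve |R(x)|<1 on ℝ⁻.
x=-0.64: |R|=0.4539
R=1: x+11/48x²=0 ⇒ x=−48/11=-4.3636; min R=1−1/(4·11/48)=-0.0909>−1
Confirm numerically:
  x=-4.030: |R|=0.69187 <1
  x=-2.693: |R|=0.03103 <1
  x=-2.551: |R|=0.05967 <1
  x=-4.858: |R|=1.55037 >1
  x=-4.489: |R|=1.12897 >1
Stable set (-4.3636, 0).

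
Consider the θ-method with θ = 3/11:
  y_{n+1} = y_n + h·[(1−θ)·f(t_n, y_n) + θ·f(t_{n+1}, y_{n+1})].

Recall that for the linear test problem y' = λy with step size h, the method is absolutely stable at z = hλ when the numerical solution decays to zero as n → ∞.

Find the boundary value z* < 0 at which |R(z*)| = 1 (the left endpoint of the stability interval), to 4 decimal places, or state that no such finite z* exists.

Set f=λy, z=hλ:
  y_{n+1} = y_n + z·[8/11·y_n + 3/11·y_{n+1}] ⇒ (1 − 3/11z)y_{n+1} = (1 + 8/11z)y_n
  ⇒ R(z) = (1 + 8/11z)/(1 − 3/11z).

Need |R(x)|<1, x<0.
x=-1.01: |R|=0.2081
R=−1: 1+8/11x = −1+3/11x ⇒ -5/11x=2 ⇒ x=2/(-5/11)=-4.4000
Confirm numerically:
  x=-4.311: |R|=0.98141 <1
  x=-3.184: |R|=0.70417 <1
  x=-2.791: |R|=0.58473 <1
  x=-2.336: |R|=0.42692 <1
  x=-4.680: |R|=1.05591 >1
  x=-4.589: |R|=1.03816 >1
  x=-4.584: |R|=1.03717 >1
Interval (-4.4000, 0).

left endpoint -4.4000.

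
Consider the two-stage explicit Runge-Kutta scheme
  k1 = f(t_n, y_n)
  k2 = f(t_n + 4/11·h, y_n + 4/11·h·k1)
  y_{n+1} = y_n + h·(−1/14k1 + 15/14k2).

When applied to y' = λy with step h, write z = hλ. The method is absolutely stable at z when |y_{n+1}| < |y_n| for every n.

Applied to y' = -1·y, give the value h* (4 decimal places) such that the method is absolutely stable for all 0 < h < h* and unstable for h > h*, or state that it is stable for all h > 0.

(-2.5667,0); λ=-1 ⇒ h* = (77/30)/1 = 2.5667.

With y'=λy (z=hλ):
  k1=λy_n ⇒ h·k1=z·y_n;  k2=λ(1+4/11z)y_n ⇒ h·k2=z(1+4/11z)y_n
  y_{n+1}/y_n = 1 − 1/14z + 15/14z(1+4/11z) = 1 + z + 30/77z²
  R(z) = 1 + z + 30/77z².

Need |R(x)|<1, x<0.
x=-0.64: |R|=0.5196
R=1: x+30/77x²=0 ⇒ x=−77/30=-2.5667; min R=1−1/(4·30/77)=0.3583>−1
Confirm numerically:
  x=-2.169: |R|=0.66395 <1
  x=-1.277: |R|=0.35835 <1
  x=-1.214: |R|=0.36021 <1
  x=-3.159: |R|=1.72903 >1
  x=-2.873: |R|=1.34289 >1
So |R|<1 on (-2.5667, 0).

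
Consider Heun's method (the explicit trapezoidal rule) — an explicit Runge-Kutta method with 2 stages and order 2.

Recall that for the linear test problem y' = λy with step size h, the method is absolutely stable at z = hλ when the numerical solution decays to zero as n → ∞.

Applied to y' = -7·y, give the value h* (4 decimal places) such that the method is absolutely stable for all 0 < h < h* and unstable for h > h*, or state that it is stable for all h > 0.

(-2.0000,0); λ=-7 ⇒ h* = 0.2857.

On y'=λy, z=hλ:
  order 2, 2-stage ⇒ R(z)=1+z+z^2/2
  (e.g. R(-0.42)=0.66820, |R|=0.66820)

Find x<0 with |R(x)|<1.
x=-0.42: |R|=0.6682
|R(-2.02)|=1.0202 |R(-1.97)|=0.9704 |R(-1.92)|=0.9232
Bisect:
  x_lo=-2.4873 |R|=1.6061  x_hi=-0.1872 |R|=0.8304
  mid=-1.33724 |R|=0.55687 →hi
  mid=-1.91229 |R|=0.91613 →hi
  mid=-2.19981 |R|=1.21977 →lo
  mid=-2.05605 |R|=1.05762 →lo
  mid=-1.98417 |R|=0.98429 →hi
  mid=-2.02011 |R|=1.02031 →lo
  mid=-2.00214 |R|=1.00214 →lo
  mid=-1.99315 |R|=0.99317 →hi
  ...
  [-2.00003,-1.99989] ⇒ x*=-2.0000
So |R|<1 on (-2.0000, 0).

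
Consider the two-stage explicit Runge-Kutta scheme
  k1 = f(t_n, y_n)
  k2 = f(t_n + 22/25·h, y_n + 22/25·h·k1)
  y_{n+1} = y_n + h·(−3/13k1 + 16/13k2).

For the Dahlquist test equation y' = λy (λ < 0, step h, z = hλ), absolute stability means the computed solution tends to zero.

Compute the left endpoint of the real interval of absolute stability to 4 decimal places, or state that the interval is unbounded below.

z* = -0.9233.

Test eqn y'=λy, z=hλ:
  k1=λy_n ⇒ h·k1=z·y_n;  k2=λ(1+22/25z)y_n ⇒ h·k2=z(1+22/25z)y_n
  y_{n+1}/y_n = 1 − 3/13z + 16/13z(1+22/25z) = 1 + z + 352/325z²
  so R(z) = 1 + z + 352/325z².

Need |R(x)|<1, x<0.
x=-1.5: |R|=1.9369
R=1: x+352/325x²=0 ⇒ x=−325/352=-0.9233; min R=1−1/(4·352/325)=0.7692>−1
Confirm numerically:
  x=-0.858: |R|=0.93932 <1
  x=-0.836: |R|=0.92096 <1
  x=-0.712: |R|=0.83706 <1
  x=-1.489: |R|=1.91231 >1
  x=-1.049: |R|=1.14282 >1
So |R|<1 on (-0.9233, 0).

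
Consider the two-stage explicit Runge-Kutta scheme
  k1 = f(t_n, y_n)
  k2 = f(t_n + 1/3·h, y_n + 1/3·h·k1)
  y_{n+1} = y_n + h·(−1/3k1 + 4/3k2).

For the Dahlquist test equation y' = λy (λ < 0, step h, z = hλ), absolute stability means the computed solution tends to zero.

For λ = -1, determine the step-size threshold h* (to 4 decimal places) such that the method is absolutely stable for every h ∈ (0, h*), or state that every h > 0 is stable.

(-2.2500,0); λ=-1 ⇒ h* = (9/4)/1 = 2.2500.

Test eqn y'=λy, z=hλ:
  k1=λy_n ⇒ h·k1=z·y_n;  k2=λ(1+1/3z)y_n ⇒ h·k2=z(1+1/3z)y_n
  y_{n+1}/y_n = 1 − 1/3z + 4/3z(1+1/3z) = 1 + z + 4/9z²
  ⇒ R(z) = 1 + z + 4/9z².

Need |R(x)|<1, x<0.
x=-1.73: |R|=0.6002
R=1: x+4/9x²=0 ⇒ x=−9/4=-2.2500; min R=1−1/(4·4/9)=0.4375>−1
Confirm numerically:
  x=-1.959: |R|=0.74664 <1
  x=-1.259: |R|=0.44548 <1
  x=-1.233: |R|=0.44268 <1
  x=-1.189: |R|=0.43932 <1
  x=-2.745: |R|=1.60390 >1
  x=-2.380: |R|=1.13751 >1
So |R|<1 on (-2.2500, 0).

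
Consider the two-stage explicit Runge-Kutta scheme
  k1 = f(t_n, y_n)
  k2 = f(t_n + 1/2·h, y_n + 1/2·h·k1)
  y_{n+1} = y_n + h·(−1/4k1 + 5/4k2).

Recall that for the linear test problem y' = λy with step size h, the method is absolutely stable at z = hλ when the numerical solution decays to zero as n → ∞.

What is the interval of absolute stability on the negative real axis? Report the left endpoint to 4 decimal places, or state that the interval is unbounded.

Test eqn y'=λy, z=hλ:
  k1=λy_n ⇒ h·k1=z·y_n;  k2=λ(1+1/2z)y_n ⇒ h·k2=z(1+1/2z)y_n
  y_{n+1}/y_n = 1 − 1/4z + 5/4z(1+1/2z) = 1 + z + 5/8z²
  R(z) = 1 + z + 5/8z².

Find x<0 with |R(x)|<1.
x=-1.6: |R|=1.0000
R=1: x+5/8x²=0 ⇒ x=−8/5=-1.6000; min R=1−1/(4·5/8)=0.6000>−1
Confirm numerically:
  x=-1.145: |R|=0.67439 <1
  x=-0.996: |R|=0.62401 <1
  x=-0.985: |R|=0.62139 <1
  x=-0.722: |R|=0.60380 <1
  x=-1.931: |R|=1.39948 >1
  x=-1.900: |R|=1.35625 >1
  x=-1.763: |R|=1.17961 >1
So |R|<1 on (-1.6000, 0).

(-1.6000, 0).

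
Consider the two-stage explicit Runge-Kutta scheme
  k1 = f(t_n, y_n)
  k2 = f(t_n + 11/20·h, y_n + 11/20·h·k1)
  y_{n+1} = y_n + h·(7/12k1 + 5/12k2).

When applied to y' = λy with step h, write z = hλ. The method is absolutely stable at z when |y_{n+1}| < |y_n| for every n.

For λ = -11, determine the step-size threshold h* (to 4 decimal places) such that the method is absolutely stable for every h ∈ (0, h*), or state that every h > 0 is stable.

(-4.3636,0); λ=-11 ⇒ h* = (48/11)/11 = 0.3967.

Set f=λy, z=hλ:
  k1=λy_n ⇒ h·k1=z·y_n;  k2=λ(1+11/20z)y_n ⇒ h·k2=z(1+11/20z)y_n
  y_{n+1}/y_n = 1 + 7/12z + 5/12z(1+11/20z) = 1 + z + 11/48z²
  Hence R(z) = 1 + z + 11/48z².

Need |R(x)|<1, x<0.
x=-0.96: |R|=0.2512
R=1: x+11/48x²=0 ⇒ x=−48/11=-4.3636; min R=1−1/(4·11/48)=-0.0909>−1
Confirm numerically:
  x=-4.163: |R|=0.80859 <1
  x=-4.017: |R|=0.68090 <1
  x=-2.905: |R|=0.02894 <1
  x=-2.601: |R|=0.05064 <1
  x=-4.870: |R|=1.56512 >1
  x=-4.795: |R|=1.47401 >1
Stable set (-4.3636, 0).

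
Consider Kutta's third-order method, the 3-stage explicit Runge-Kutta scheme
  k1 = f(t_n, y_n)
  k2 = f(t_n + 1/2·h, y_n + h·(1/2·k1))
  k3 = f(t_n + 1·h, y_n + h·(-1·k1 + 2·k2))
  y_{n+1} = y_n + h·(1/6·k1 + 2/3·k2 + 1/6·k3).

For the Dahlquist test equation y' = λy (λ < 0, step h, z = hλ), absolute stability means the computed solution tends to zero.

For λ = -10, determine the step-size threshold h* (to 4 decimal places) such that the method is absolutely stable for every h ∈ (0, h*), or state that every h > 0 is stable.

With y'=λy (z=hλ):
  order 3, 3-stage ⇒ R(z)=1+z+z^2/2+z^3/6
  (e.g. R(-1.75)=-0.11198, |R|=0.11198)

Boundary: |R(x)|=1, x<0.
x=-1.75: |R|=0.1120
|R(-2.61)|=1.1672 |R(-1.36)|=0.1456 |R(-0.98)|=0.3433
Bisect:
  x_lo=-2.9284 |R|=1.8260  x_hi=-0.3256 |R|=0.7217
  mid=-1.62697 |R|=0.02123 →hi
  mid=-2.27766 |R|=0.65311 →hi
  mid=-2.60301 |R|=1.15469 →lo
  mid=-2.44033 |R|=0.88484 →hi
  mid=-2.52167 |R|=1.01474 →lo
  mid=-2.48100 |R|=0.94857 →hi
  mid=-2.50134 |R|=0.98134 →hi
  ...
  [-2.51277,-2.51262] ⇒ x*=-2.5127
Stable set (-2.5127, 0).

(-2.5127,0); λ=-10 ⇒ h* = 0.2513.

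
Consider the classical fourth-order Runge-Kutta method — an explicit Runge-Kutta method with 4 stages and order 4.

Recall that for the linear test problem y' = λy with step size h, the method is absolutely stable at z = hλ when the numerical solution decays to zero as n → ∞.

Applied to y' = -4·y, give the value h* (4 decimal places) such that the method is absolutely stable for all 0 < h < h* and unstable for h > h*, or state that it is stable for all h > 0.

Set f=λy, z=hλ:
  order 4, 4-stage ⇒ R(z)=1+z+z^2/2+z^3/6+z^4/24
  (e.g. R(-1.52)=0.27231, |R|=0.27231)

Find x<0 with |R(x)|<1.
x=-1.52: |R|=0.2723
|R(-2.49)|=0.6387 |R(-2.43)|=0.5838 |R(-1.03)|=0.3652
Bisect:
  x_lo=-3.3937 |R|=2.3773  x_hi=-0.1942 |R|=0.8235
  mid=-1.79391 |R|=0.28449 →hi
  mid=-2.59378 |R|=0.74762 →hi
  mid=-2.99372 |R|=1.36248 →lo
  mid=-2.79375 |R|=1.01282 →lo
  mid=-2.69376 |R|=0.87055 →hi
  mid=-2.74376 |R|=0.93916 →hi
  mid=-2.76875 |R|=0.97535 →hi
  mid=-2.78125 |R|=0.99392 →hi
  mid=-2.78750 |R|=1.00333 →lo
  ...
  [-2.78535,-2.78516] ⇒ x*=-2.7853
Stable set (-2.7853, 0).

(-2.7853,0); λ=-4 ⇒ h* = 0.6963.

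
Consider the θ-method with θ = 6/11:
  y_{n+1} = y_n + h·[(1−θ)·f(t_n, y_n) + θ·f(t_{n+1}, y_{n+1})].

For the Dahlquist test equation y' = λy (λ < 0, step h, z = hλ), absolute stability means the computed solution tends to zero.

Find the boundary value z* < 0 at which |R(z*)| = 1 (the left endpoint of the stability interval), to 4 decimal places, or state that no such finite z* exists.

interval (−∞, 0).

With y'=λy (z=hλ):
  y_{n+1} = y_n + z·[5/11·y_n + 6/11·y_{n+1}] ⇒ (1 − 6/11z)y_{n+1} = (1 + 5/11z)y_n
  R(z) = (1 + 5/11z)/(1 − 6/11z).

Boundary: |R(x)|=1, x<0.
x=-0.89: |R|=0.4009
x=-2: |R|=0.0435
x=-10: |R|=0.5493
x=-100: |R|=0.8003
θ=6/11≥1/2 ⇒ |1+5/11x|<|1−6/11x| ∀x<0 ⇒ stable on all of ℝ⁻.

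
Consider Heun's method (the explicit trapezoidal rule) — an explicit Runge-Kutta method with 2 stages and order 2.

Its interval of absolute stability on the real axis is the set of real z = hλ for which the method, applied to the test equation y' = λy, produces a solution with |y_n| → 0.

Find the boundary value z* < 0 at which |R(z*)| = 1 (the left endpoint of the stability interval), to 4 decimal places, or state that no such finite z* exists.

left endpoint -2.0000.

On y'=λy, z=hλ:
  order 2, 2-stage ⇒ R(z)=1+z+z^2/2
  (e.g. R(-0.97)=0.50045, |R|=0.50045)

Find x<0 with |R(x)|<1.
x=-0.97: |R|=0.5005
|R(-2.06)|=1.0618 |R(-1.78)|=0.8042 |R(-1.32)|=0.5512
Bisect:
  x_lo=-2.5091 |R|=1.6387  x_hi=-0.2854 |R|=0.7553
  mid=-1.39726 |R|=0.57891 →hi
  mid=-1.95320 |R|=0.95429 →hi
  mid=-2.23116 |R|=1.25788 →lo
  mid=-2.09218 |R|=1.09643 →lo
  mid=-2.02269 |R|=1.02295 →lo
  mid=-1.98794 |R|=0.98801 →hi
  mid=-2.00531 |R|=1.00533 →lo
  mid=-1.99663 |R|=0.99663 →hi
  ...
  [-2.00002,-1.99989] ⇒ x*=-2.0000
Stable set (-2.0000, 0).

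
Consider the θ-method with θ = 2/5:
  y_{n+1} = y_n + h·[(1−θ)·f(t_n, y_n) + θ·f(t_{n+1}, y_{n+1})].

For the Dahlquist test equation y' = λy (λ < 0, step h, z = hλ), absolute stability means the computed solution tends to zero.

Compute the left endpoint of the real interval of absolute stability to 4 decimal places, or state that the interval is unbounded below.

Set f=λy, z=hλ:
  y_{n+1} = y_n + z·[3/5·y_n + 2/5·y_{n+1}] ⇒ (1 − 2/5z)y_{n+1} = (1 + 3/5z)y_n
  R(z) = (1 + 3/5z)/(1 − 2/5z).

Find x<0 with |R(x)|<1.
x=-0.39: |R|=0.6626
R=−1: 1+3/5x = −1+2/5x ⇒ -1/5x=2 ⇒ x=2/(-1/5)=-10.0000
Confirm numerically:
  x=-8.286: |R|=0.92055 <1
  x=-7.936: |R|=0.90111 <1
  x=-6.187: |R|=0.78053 <1
  x=-10.461: |R|=1.01778 >1
  x=-10.441: |R|=1.01704 >1
Stable set (-10.0000, 0).

z* = -10.0000.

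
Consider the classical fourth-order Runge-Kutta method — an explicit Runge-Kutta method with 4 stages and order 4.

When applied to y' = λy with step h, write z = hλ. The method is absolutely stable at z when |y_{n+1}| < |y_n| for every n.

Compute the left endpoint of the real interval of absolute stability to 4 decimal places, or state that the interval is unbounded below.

On y'=λy, z=hλ:
  order 4, 4-stage ⇒ R(z)=1+z+z^2/2+z^3/6+z^4/24
  (e.g. R(-1.51)=0.27284, |R|=0.27284)

Boundary: |R(x)|=1, x<0.
x=-1.51: |R|=0.2728
|R(-3.04)|=1.4570 |R(-2.38)|=0.5422 |R(-1.84)|=0.2921
Bisect:
  x_lo=-3.6133 |R|=3.1544  x_hi=-0.1766 |R|=0.8381
  mid=-1.89491 |R|=0.30364 →hi
  mid=-2.75409 |R|=0.95396 →hi
  mid=-3.18368 |R|=1.78664 →lo
  mid=-2.96888 |R|=1.31397 →lo
  mid=-2.86149 |R|=1.12108 →lo
  mid=-2.80779 |R|=1.03445 →lo
  mid=-2.78094 |R|=0.99345 →hi
  mid=-2.79436 |R|=1.01376 →lo
  mid=-2.78765 |R|=1.00356 →lo
  ...
  [-2.78534,-2.78513] ⇒ x*=-2.7853
So |R|<1 on (-2.7853, 0).

z* = -2.7853.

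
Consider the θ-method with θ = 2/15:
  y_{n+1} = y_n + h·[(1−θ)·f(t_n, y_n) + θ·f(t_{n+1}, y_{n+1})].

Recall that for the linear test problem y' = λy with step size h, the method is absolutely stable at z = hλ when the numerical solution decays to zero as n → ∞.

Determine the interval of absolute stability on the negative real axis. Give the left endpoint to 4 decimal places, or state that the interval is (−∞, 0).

Set f=λy, z=hλ:
  y_{n+1} = y_n + z·[13/15·y_n + 2/15·y_{n+1}] ⇒ (1 − 2/15z)y_{n+1} = (1 + 13/15z)y_n
  so R(z) = (1 + 13/15z)/(1 − 2/15z).

Boundary: |R(x)|=1, x<0.
x=-1.17: |R|=0.0121
R=−1: 1+13/15x = −1+2/15x ⇒ -11/15x=2 ⇒ x=2/(-11/15)=-2.7273
Confirm numerically:
  x=-2.494: |R|=0.87162 <1
  x=-1.788: |R|=0.44380 <1
  x=-1.499: |R|=0.24931 <1
  x=-3.261: |R|=1.27279 >1
  x=-3.251: |R|=1.26793 >1
So |R|<1 on (-2.7273, 0).

(-2.7273, 0).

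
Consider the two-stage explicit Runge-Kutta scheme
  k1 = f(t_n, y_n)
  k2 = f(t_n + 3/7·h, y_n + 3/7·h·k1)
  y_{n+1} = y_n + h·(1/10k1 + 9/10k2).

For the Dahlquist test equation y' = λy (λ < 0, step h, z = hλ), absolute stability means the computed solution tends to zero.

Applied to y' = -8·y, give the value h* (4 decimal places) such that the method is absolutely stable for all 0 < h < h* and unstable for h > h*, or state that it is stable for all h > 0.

Set f=λy, z=hλ:
  k1=λy_n ⇒ h·k1=z·y_n;  k2=λ(1+3/7z)y_n ⇒ h·k2=z(1+3/7z)y_n
  y_{n+1}/y_n = 1 + 1/10z + 9/10z(1+3/7z) = 1 + z + 27/70z²
  R(z) = 1 + z + 27/70z².

Need |R(x)|<1, x<0.
x=-1.53: |R|=0.3729
R=1: x+27/70x²=0 ⇒ x=−70/27=-2.5926; min R=1−1/(4·27/70)=0.3519>−1
Confirm numerically:
  x=-2.047: |R|=0.56922 <1
  x=-1.990: |R|=0.53747 <1
  x=-1.802: |R|=0.45049 <1
  x=-1.779: |R|=0.44172 <1
  x=-2.946: |R|=1.40158 >1
  x=-2.908: |R|=1.35378 >1
  x=-2.810: |R|=1.23564 >1
Stable set (-2.5926, 0).

(-2.5926,0); λ=-8 ⇒ h* = (70/27)/8 = 0.3241.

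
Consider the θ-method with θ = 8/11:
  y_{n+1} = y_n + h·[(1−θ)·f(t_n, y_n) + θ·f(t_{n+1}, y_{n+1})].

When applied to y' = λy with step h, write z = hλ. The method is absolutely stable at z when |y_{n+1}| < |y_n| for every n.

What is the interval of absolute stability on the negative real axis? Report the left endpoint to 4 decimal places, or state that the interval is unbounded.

Set f=λy, z=hλ:
  y_{n+1} = y_n + z·[3/11·y_n + 8/11·y_{n+1}] ⇒ (1 − 8/11z)y_{n+1} = (1 + 3/11z)y_n
  Hence R(z) = (1 + 3/11z)/(1 − 8/11z).

Find x<0 with |R(x)|<1.
x=-1.17: |R|=0.3679
x=-2: |R|=0.1852
x=-10: |R|=0.2088
x=-100: |R|=0.3564
θ=8/11≥1/2 ⇒ |1+3/11x|<|1−8/11x| ∀x<0 ⇒ stable on all of ℝ⁻.

(−∞, 0) — no finite endpoint.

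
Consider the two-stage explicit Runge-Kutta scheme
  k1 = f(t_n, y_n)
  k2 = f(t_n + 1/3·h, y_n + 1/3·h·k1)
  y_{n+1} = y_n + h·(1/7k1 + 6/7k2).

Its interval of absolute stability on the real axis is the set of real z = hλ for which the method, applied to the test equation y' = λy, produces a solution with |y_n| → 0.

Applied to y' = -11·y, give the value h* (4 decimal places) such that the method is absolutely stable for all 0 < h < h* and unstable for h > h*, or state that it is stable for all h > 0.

(-3.5000,0); λ=-11 ⇒ h* = (7/2)/11 = 0.3182.

Test eqn y'=λy, z=hλ:
  k1=λy_n ⇒ h·k1=z·y_n;  k2=λ(1+1/3z)y_n ⇒ h·k2=z(1+1/3z)y_n
  y_{n+1}/y_n = 1 + 1/7z + 6/7z(1+1/3z) = 1 + z + 2/7z²
  Hence R(z) = 1 + z + 2/7z².

Need |R(x)|<1, x<0.
x=-0.45: |R|=0.6079
R=1: x+2/7x²=0 ⇒ x=−7/2=-3.5000; min R=1−1/(4·2/7)=0.1250>−1
Confirm numerically:
  x=-3.445: |R|=0.94586 <1
  x=-3.171: |R|=0.70193 <1
  x=-2.502: |R|=0.28657 <1
  x=-4.022: |R|=1.59985 >1
  x=-4.018: |R|=1.59466 >1
  x=-4.007: |R|=1.58044 >1
So |R|<1 on (-3.5000, 0).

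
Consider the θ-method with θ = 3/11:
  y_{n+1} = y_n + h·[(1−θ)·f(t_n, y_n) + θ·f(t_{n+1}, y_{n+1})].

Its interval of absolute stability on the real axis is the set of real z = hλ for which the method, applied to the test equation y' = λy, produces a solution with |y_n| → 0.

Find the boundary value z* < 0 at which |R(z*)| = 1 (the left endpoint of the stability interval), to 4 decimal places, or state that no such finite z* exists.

Test eqn y'=λy, z=hλ:
  y_{n+1} = y_n + z·[8/11·y_n + 3/11·y_{n+1}] ⇒ (1 − 3/11z)y_{n+1} = (1 + 8/11z)y_n
  so R(z) = (1 + 8/11z)/(1 − 3/11z).

Need |R(x)|<1, x<0.
x=-0.81: |R|=0.3366
R=−1: 1+8/11x = −1+3/11x ⇒ -5/11x=2 ⇒ x=2/(-5/11)=-4.4000
Confirm numerically:
  x=-4.033: |R|=0.92056 <1
  x=-2.962: |R|=0.63844 <1
  x=-2.750: |R|=0.57143 <1
  x=-2.592: |R|=0.51853 <1
  x=-4.807: |R|=1.08005 >1
  x=-4.733: |R|=1.06607 >1
Stable set (-4.4000, 0).

z* = -4.4000.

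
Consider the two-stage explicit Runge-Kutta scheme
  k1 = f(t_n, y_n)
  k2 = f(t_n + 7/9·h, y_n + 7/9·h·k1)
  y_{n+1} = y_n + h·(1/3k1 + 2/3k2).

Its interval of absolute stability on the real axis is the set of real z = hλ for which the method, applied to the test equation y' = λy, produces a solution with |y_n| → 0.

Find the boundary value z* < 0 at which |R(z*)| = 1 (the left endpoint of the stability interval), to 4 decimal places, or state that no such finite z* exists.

Test eqn y'=λy, z=hλ:
  k1=λy_n ⇒ h·k1=z·y_n;  k2=λ(1+7/9z)y_n ⇒ h·k2=z(1+7/9z)y_n
  y_{n+1}/y_n = 1 + 1/3z + 2/3z(1+7/9z) = 1 + z + 14/27z²
  so R(z) = 1 + z + 14/27z².

Find x<0 with |R(x)|<1.
x=-0.78: |R|=0.5355
R=1: x+14/27x²=0 ⇒ x=−27/14=-1.9286; min R=1−1/(4·14/27)=0.5179>−1
Confirm numerically:
  x=-1.866: |R|=0.93946 <1
  x=-1.818: |R|=0.89577 <1
  x=-1.762: |R|=0.84782 <1
  x=-0.906: |R|=0.51962 <1
  x=-2.272: |R|=1.40458 >1
  x=-2.058: |R|=1.13811 >1
Interval (-1.9286, 0).

left endpoint -1.9286.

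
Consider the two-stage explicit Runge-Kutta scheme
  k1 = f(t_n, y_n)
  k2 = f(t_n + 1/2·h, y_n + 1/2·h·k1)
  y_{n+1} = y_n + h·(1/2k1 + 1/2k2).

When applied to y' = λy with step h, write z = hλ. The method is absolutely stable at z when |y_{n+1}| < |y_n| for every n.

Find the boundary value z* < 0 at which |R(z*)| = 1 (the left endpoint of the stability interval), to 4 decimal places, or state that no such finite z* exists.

On y'=λy, z=hλ:
  k1=λy_n ⇒ h·k1=z·y_n;  k2=λ(1+1/2z)y_n ⇒ h·k2=z(1+1/2z)y_n
  y_{n+1}/y_n = 1 + 1/2z + 1/2z(1+1/2z) = 1 + z + 1/4z²
  R(z) = 1 + z + 1/4z².

Boundary: |R(x)|=1, x<0.
x=-0.36: |R|=0.6724
R=1: x+1/4x²=0 ⇒ x=−4=-4.0000; min R=1−1/(4·1/4)=0.0000>−1
Confirm numerically:
  x=-3.920: |R|=0.92160 <1
  x=-3.794: |R|=0.80461 <1
  x=-2.947: |R|=0.22420 <1
  x=-1.880: |R|=0.00360 <1
  x=-4.392: |R|=1.43042 >1
  x=-4.333: |R|=1.36072 >1
  x=-4.254: |R|=1.27013 >1
Stable set (-4.0000, 0).

z* = -4.0000.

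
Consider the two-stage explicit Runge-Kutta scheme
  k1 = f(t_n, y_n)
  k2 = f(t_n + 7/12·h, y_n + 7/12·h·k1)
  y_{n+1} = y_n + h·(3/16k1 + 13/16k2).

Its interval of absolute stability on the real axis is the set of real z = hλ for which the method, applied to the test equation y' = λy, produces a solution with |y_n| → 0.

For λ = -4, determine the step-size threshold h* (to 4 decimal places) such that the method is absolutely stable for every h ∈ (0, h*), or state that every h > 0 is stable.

Set f=λy, z=hλ:
  k1=λy_n ⇒ h·k1=z·y_n;  k2=λ(1+7/12z)y_n ⇒ h·k2=z(1+7/12z)y_n
  y_{n+1}/y_n = 1 + 3/16z + 13/16z(1+7/12z) = 1 + z + 91/192z²
  Hence R(z) = 1 + z + 91/192z².

Need |R(x)|<1, x<0.
x=-1.07: |R|=0.4726
R=1: x+91/192x²=0 ⇒ x=−192/91=-2.1099; min R=1−1/(4·91/192)=0.4725>−1
Confirm numerically:
  x=-1.985: |R|=0.88250 <1
  x=-1.142: |R|=0.47612 <1
  x=-1.106: |R|=0.47376 <1
  x=-1.057: |R|=0.47253 <1
  x=-2.572: |R|=1.56332 >1
  x=-2.529: |R|=1.50236 >1
  x=-2.270: |R|=1.17226 >1
So |R|<1 on (-2.1099, 0).

(-2.1099,0); λ=-4 ⇒ h* = (192/91)/4 = 0.5275.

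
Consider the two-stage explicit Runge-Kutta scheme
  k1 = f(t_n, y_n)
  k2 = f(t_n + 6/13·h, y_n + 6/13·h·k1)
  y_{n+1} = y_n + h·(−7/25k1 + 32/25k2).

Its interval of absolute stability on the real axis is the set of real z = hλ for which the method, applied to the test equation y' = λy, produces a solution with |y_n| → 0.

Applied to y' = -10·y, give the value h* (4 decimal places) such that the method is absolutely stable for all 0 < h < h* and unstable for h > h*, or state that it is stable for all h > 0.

(-1.6927,0); λ=-10 ⇒ h* = (325/192)/10 = 0.1693.

Test eqn y'=λy, z=hλ:
  k1=λy_n ⇒ h·k1=z·y_n;  k2=λ(1+6/13z)y_n ⇒ h·k2=z(1+6/13z)y_n
  y_{n+1}/y_n = 1 − 7/25z + 32/25z(1+6/13z) = 1 + z + 192/325z²
  ⇒ R(z) = 1 + z + 192/325z².

Boundary: |R(x)|=1, x<0.
x=-1.11: |R|=0.6179
R=1: x+192/325x²=0 ⇒ x=−325/192=-1.6927; min R=1−1/(4·192/325)=0.5768>−1
Confirm numerically:
  x=-1.663: |R|=0.97081 <1
  x=-1.386: |R|=0.74887 <1
  x=-1.086: |R|=0.61075 <1
  x=-0.803: |R|=0.57793 <1
  x=-2.102: |R|=1.50826 >1
  x=-1.909: |R|=1.24393 >1
  x=-1.803: |R|=1.11748 >1
Stable set (-1.6927, 0).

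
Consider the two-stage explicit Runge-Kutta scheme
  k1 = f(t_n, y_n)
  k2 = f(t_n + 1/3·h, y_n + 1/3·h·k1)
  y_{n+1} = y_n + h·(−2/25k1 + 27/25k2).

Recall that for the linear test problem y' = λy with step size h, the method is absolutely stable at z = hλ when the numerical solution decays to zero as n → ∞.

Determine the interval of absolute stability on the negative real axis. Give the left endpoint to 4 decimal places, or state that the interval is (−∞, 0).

z∈(-2.7778,0).

On y'=λy, z=hλ:
  k1=λy_n ⇒ h·k1=z·y_n;  k2=λ(1+1/3z)y_n ⇒ h·k2=z(1+1/3z)y_n
  y_{n+1}/y_n = 1 − 2/25z + 27/25z(1+1/3z) = 1 + z + 9/25z²
  so R(z) = 1 + z + 9/25z².

Find x<0 with |R(x)|<1.
x=-1.1: |R|=0.3356
R=1: x+9/25x²=0 ⇒ x=−25/9=-2.7778; min R=1−1/(4·9/25)=0.3056>−1
Confirm numerically:
  x=-2.433: |R|=0.69802 <1
  x=-2.373: |R|=0.65421 <1
  x=-1.598: |R|=0.32130 <1
  x=-1.204: |R|=0.31786 <1
  x=-3.162: |R|=1.43737 >1
  x=-2.911: |R|=1.13961 >1
Interval (-2.7778, 0).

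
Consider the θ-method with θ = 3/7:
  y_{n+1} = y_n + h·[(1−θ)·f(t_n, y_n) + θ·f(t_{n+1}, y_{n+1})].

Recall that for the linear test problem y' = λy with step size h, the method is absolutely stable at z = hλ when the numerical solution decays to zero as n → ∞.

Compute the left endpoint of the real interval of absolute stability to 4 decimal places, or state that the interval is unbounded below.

left endpoint -14.0000.

Set f=λy, z=hλ:
  y_{n+1} = y_n + z·[4/7·y_n + 3/7·y_{n+1}] ⇒ (1 − 3/7z)y_{n+1} = (1 + 4/7z)y_n
  Hence R(z) = (1 + 4/7z)/(1 − 3/7z).

Solve |R(x)|<1 on ℝ⁻.
x=-0.32: |R|=0.7186
R=−1: 1+4/7x = −1+3/7x ⇒ -1/7x=2 ⇒ x=2/(-1/7)=-14.0000
Confirm numerically:
  x=-10.988: |R|=0.92463 <1
  x=-10.272: |R|=0.90142 <1
  x=-9.333: |R|=0.86665 <1
  x=-6.389: |R|=0.70914 <1
  x=-14.515: |R|=1.01019 >1
  x=-14.295: |R|=1.00591 >1
So |R|<1 on (-14.0000, 0).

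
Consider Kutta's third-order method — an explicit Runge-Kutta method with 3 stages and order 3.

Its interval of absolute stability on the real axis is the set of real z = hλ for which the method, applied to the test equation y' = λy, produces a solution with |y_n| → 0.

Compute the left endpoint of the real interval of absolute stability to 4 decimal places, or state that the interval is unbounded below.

Test eqn y'=λy, z=hλ:
  order 3, 3-stage ⇒ R(z)=1+z+z^2/2+z^3/6
  (e.g. R(-1.24)=0.21103, |R|=0.21103)

Need |R(x)|<1, x<0.
x=-1.24: |R|=0.2110
|R(-2.73)|=1.3946 |R(-2.52)|=1.0120 |R(-1.05)|=0.3083
Bisect:
  x_lo=-3.0779 |R|=2.2008  x_hi=-0.0860 |R|=0.9176
  mid=-1.58194 |R|=0.00952 →hi
  mid=-2.32991 |R|=0.72364 →hi
  mid=-2.70389 |R|=1.34308 →lo
  mid=-2.51690 |R|=1.00684 →lo
  mid=-2.42340 |R|=0.85902 →hi
  mid=-2.47015 |R|=0.93133 →hi
  mid=-2.49352 |R|=0.96868 →hi
  ...
  [-2.51288,-2.51270] ⇒ x*=-2.5127
So |R|<1 on (-2.5127, 0).

z* = -2.5127.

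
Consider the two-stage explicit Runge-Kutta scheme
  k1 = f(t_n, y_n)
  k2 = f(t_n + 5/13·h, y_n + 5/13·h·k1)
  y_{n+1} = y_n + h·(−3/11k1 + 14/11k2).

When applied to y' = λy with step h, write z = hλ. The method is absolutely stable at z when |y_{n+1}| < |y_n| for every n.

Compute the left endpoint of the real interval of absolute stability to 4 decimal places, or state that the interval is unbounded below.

left endpoint -2.0429.

With y'=λy (z=hλ):
  k1=λy_n ⇒ h·k1=z·y_n;  k2=λ(1+5/13z)y_n ⇒ h·k2=z(1+5/13z)y_n
  y_{n+1}/y_n = 1 − 3/11z + 14/11z(1+5/13z) = 1 + z + 70/143z²
  R(z) = 1 + z + 70/143z².

Boundary: |R(x)|=1, x<0.
x=-1.14: |R|=0.4962
R=1: x+70/143x²=0 ⇒ x=−143/70=-2.0429; min R=1−1/(4·70/143)=0.4893>−1
Confirm numerically:
  x=-1.727: |R|=0.73298 <1
  x=-1.250: |R|=0.51486 <1
  x=-1.128: |R|=0.49485 <1
  x=-2.636: |R|=1.76536 >1
  x=-2.381: |R|=1.39411 >1
So |R|<1 on (-2.0429, 0).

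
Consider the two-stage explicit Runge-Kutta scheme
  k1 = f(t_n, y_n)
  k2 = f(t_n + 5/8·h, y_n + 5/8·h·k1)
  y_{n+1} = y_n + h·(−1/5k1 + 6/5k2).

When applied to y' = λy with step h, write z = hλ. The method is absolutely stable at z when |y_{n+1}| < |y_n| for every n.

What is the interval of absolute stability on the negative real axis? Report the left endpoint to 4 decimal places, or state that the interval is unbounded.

On y'=λy, z=hλ:
  k1=λy_n ⇒ h·k1=z·y_n;  k2=λ(1+5/8z)y_n ⇒ h·k2=z(1+5/8z)y_n
  y_{n+1}/y_n = 1 − 1/5z + 6/5z(1+5/8z) = 1 + z + 3/4z²
  ⇒ R(z) = 1 + z + 3/4z².

Boundary: |R(x)|=1, x<0.
x=-1.6: |R|=1.3200
R=1: x+3/4x²=0 ⇒ x=−4/3=-1.3333; min R=1−1/(4·3/4)=0.6667>−1
Confirm numerically:
  x=-1.288: |R|=0.95621 <1
  x=-0.933: |R|=0.71987 <1
  x=-0.814: |R|=0.68295 <1
  x=-0.764: |R|=0.67377 <1
  x=-1.648: |R|=1.38893 >1
  x=-1.497: |R|=1.18376 >1
So |R|<1 on (-1.3333, 0).

(-1.3333, 0).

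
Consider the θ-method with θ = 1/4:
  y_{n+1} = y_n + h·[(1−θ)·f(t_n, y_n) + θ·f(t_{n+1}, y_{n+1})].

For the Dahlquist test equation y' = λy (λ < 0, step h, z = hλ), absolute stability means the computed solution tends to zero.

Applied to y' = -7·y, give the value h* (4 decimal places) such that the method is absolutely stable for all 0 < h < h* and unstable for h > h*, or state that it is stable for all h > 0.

(-4.0000,0); λ=-7 ⇒ h* = (4)/7 = 0.5714.

On y'=λy, z=hλ:
  y_{n+1} = y_n + z·[3/4·y_n + 1/4·y_{n+1}] ⇒ (1 − 1/4z)y_{n+1} = (1 + 3/4z)y_n
  ⇒ R(z) = (1 + 3/4z)/(1 − 1/4z).

Find x<0 with |R(x)|<1.
x=-1.27: |R|=0.0361
R=−1: 1+3/4x = −1+1/4x ⇒ -1/2x=2 ⇒ x=2/(-1/2)=-4.0000
Confirm numerically:
  x=-3.578: |R|=0.88862 <1
  x=-3.190: |R|=0.77469 <1
  x=-2.338: |R|=0.47554 <1
  x=-4.474: |R|=1.11187 >1
  x=-4.337: |R|=1.08084 >1
Interval (-4.0000, 0).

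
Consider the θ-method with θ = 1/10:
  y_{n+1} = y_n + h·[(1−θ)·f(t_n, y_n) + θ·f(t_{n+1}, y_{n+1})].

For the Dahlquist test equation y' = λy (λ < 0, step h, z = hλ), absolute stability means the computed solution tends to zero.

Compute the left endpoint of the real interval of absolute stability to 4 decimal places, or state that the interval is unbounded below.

With y'=λy (z=hλ):
  y_{n+1} = y_n + z·[9/10·y_n + 1/10·y_{n+1}] ⇒ (1 − 1/10z)y_{n+1} = (1 + 9/10z)y_n
  ⇒ R(z) = (1 + 9/10z)/(1 − 1/10z).

Solve |R(x)|<1 on ℝ⁻.
x=-1.62: |R|=0.3941
R=−1: 1+9/10x = −1+1/10x ⇒ -4/5x=2 ⇒ x=2/(-4/5)=-2.5000
Confirm numerically:
  x=-1.644: |R|=0.41189 <1
  x=-1.418: |R|=0.24190 <1
  x=-1.409: |R|=0.23499 <1
  x=-1.218: |R|=0.08576 <1
  x=-3.098: |R|=1.36525 >1
  x=-2.998: |R|=1.30651 >1
  x=-2.819: |R|=1.19908 >1
Interval (-2.5000, 0).

left endpoint -2.5000.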